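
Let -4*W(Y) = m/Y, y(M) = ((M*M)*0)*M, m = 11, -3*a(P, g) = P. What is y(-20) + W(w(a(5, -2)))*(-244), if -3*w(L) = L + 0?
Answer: 6039/5 ≈ 1207.8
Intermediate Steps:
a(P, g) = -P/3
w(L) = -L/3 (w(L) = -(L + 0)/3 = -L/3)
y(M) = 0 (y(M) = (M²*0)*M = 0*M = 0)
W(Y) = -11/(4*Y)
y(-20) + W(w(a(5, -2)))*(-244) = 0 - 11/(4*((-(-1)*5/9)))*(-244) = 0 - 11/(4*((-⅓*(-5/3))))*(-244) = 0 - 11/(4*5/9)*(-244) = 0 - 11/4*9/5*(-244) = 0 - 99/20*(-244) = 0 + 6039/5 = 6039/5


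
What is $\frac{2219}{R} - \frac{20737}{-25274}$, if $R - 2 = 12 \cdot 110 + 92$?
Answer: $\frac{3050183}{1276337} \approx 2.3898$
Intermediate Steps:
$R = 1414$ ($R = 2 + \left(12 \cdot 110 + 92\right) = 2 + \left(1320 + 92\right) = 2 + 1412 = 1414$)
$\frac{2219}{R} - \frac{20737}{-25274} = \frac{2219}{1414} - \frac{20737}{-25274} = 2219 \cdot \frac{1}{1414} - - \frac{20737}{25274} = \frac{317}{202} + \frac{20737}{25274} = \frac{3050183}{1276337}$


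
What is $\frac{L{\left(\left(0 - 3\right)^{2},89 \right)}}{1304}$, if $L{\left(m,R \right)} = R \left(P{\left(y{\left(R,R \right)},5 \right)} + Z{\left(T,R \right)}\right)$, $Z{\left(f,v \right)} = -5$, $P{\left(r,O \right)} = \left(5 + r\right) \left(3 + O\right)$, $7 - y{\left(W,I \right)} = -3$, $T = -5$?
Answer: $\frac{10235}{1304} \approx 7.8489$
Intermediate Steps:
$y{\left(W,I \right)} = 10$ ($y{\left(W,I \right)} = 7 - -3 = 7 + 3 = 10$)
$P{\left(r,O \right)} = \left(3 + O\right) \left(5 + r\right)$
$L{\left(m,R \right)} = 115 R$ ($L{\left(m,R \right)} = R \left(\left(15 + 3 \cdot 10 + 5 \cdot 5 + 5 \cdot 10\right) - 5\right) = R \left(\left(15 + 30 + 25 + 50\right) - 5\right) = R \left(120 - 5\right) = R 115 = 115 R$)
$\frac{L{\left(\left(0 - 3\right)^{2},89 \right)}}{1304} = \frac{115 \cdot 89}{1304} = 10235 \cdot \frac{1}{1304} = \frac{10235}{1304}$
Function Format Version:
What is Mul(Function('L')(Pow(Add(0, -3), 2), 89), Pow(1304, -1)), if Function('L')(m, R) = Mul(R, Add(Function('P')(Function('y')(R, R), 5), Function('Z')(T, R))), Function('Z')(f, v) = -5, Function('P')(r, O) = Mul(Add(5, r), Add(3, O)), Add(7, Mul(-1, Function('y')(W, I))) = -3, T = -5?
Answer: Rational(10235, 1304) ≈ 7.8489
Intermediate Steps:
Function('y')(W, I) = 10 (Function('y')(W, I) = Add(7, Mul(-1, -3)) = Add(7, 3) = 10)
Function('P')(r, O) = Mul(Add(3, O), Add(5, r))
Function('L')(m, R) = Mul(115, R) (Function('L')(m, R) = Mul(R, Add(Add(15, Mul(3, 10), Mul(5, 5), Mul(5, 10)), -5)) = Mul(R, Add(Add(15, 30, 25, 50), -5)) = Mul(R, Add(120, -5)) = Mul(R, 115) = Mul(115, R))
Mul(Function('L')(Pow(Add(0, -3), 2), 89), Pow(1304, -1)) = Mul(Mul(115, 89), Pow(1304, -1)) = Mul(10235, Rational(1, 1304)) = Rational(10235, 1304)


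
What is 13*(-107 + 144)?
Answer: 481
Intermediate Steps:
13*(-107 + 144) = 13*37 = 481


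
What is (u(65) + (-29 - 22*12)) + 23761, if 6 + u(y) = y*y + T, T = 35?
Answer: 27722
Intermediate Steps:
u(y) = 29 + y**2 (u(y) = -6 + (y*y + 35) = -6 + (y**2 + 35) = -6 + (35 + y**2) = 29 + y**2)
(u(65) + (-29 - 22*12)) + 23761 = ((29 + 65**2) + (-29 - 22*12)) + 23761 = ((29 + 4225) + (-29 - 264)) + 23761 = (4254 - 293) + 23761 = 3961 + 23761 = 27722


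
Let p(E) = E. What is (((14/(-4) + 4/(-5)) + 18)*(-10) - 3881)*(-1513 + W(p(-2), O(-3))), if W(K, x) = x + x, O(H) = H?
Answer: 6103342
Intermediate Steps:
W(K, x) = 2*x
(((14/(-4) + 4/(-5)) + 18)*(-10) - 3881)*(-1513 + W(p(-2), O(-3))) = (((14/(-4) + 4/(-5)) + 18)*(-10) - 3881)*(-1513 + 2*(-3)) = (((14*(-¼) + 4*(-⅕)) + 18)*(-10) - 3881)*(-1513 - 6) = (((-7/2 - ⅘) + 18)*(-10) - 3881)*(-1519) = ((-43/10 + 18)*(-10) - 3881)*(-1519) = ((137/10)*(-10) - 3881)*(-1519) = (-137 - 3881)*(-1519) = -4018*(-1519) = 6103342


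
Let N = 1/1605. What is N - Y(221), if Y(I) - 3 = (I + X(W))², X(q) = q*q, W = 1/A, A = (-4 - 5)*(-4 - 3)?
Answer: -411650063788918/8427834135 ≈ -48844.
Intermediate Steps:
A = 63 (A = -9*(-7) = 63)
W = 1/63 ≈ 0.015873
N = 1/1605 ≈ 0.00062305
X(q) = q²
Y(I) = 3 + (1/3969 + I)² (Y(I) = 3 + (I + (1/63)²)² = 3 + (I + 1/3969)² = 3 + (1/3969 + I)²)
N - Y(221) = 1/1605 - (3 + (1 + 3969*221)²/15752961) = 1/1605 - (3 + (1 + 877149)²/15752961) = 1/1605 - (3 + (1/15752961)*877150²) = 1/1605 - (3 + (1/15752961)*769392122500) = 1/1605 - (3 + 769392122500/15752961) = 1/1605 - 1*769439381383/15752961 = 1/1605 - 769439381383/15752961 = -411650063788918/8427834135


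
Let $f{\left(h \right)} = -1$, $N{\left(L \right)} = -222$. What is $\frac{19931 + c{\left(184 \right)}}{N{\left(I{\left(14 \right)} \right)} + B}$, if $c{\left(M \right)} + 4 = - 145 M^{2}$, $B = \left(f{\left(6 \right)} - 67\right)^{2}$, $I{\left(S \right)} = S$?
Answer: $- \frac{4889193}{4402} \approx -1110.7$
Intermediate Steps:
$B = 4624$ ($B = \left(-1 - 67\right)^{2} = \left(-68\right)^{2} = 4624$)
$c{\left(M \right)} = -4 - 145 M^{2}$
$\frac{19931 + c{\left(184 \right)}}{N{\left(I{\left(14 \right)} \right)} + B} = \frac{19931 - \left(4 + 145 \cdot 184^{2}\right)}{-222 + 4624} = \frac{19931 - 4909124}{4402} = \left(19931 - 4909124\right) \frac{1}{4402} = \left(-4889193\right) \frac{1}{4402} = - \frac{4889193}{4402}$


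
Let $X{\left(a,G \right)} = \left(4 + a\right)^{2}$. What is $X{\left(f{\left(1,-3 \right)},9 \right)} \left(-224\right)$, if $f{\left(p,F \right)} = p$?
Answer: $-5600$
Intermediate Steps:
$X{\left(f{\left(1,-3 \right)},9 \right)} \left(-224\right) = \left(4 + 1\right)^{2} \left(-224\right) = 5^{2} \left(-224\right) = 25 \left(-224\right) = -5600$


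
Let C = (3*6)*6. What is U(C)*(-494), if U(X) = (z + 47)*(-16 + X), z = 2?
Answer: -2226952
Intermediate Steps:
C = 108 (C = 18*6 = 108)
U(X) = -784 + 49*X (U(X) = (2 + 47)*(-16 + X) = 49*(-16 + X) = -784 + 49*X)
U(C)*(-494) = (-784 + 49*108)*(-494) = (-784 + 5292)*(-494) = 4508*(-494) = -2226952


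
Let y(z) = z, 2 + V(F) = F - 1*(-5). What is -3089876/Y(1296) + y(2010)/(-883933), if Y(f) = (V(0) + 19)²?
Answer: -682811083787/106955893 ≈ -6384.0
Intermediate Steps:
V(F) = 3 + F (V(F) = -2 + (F - 1*(-5)) = -2 + (F + 5) = -2 + (5 + F) = 3 + F)
Y(f) = 484 (Y(f) = ((3 + 0) + 19)² = (3 + 19)² = 22² = 484)
-3089876/Y(1296) + y(2010)/(-883933) = -3089876/484 + 2010/(-883933) = -3089876*1/484 + 2010*(-1/883933) = -772469/121 - 2010/883933 = -682811083787/106955893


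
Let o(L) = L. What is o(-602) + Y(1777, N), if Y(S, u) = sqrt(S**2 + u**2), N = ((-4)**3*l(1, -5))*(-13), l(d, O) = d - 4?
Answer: -602 + sqrt(9387745) ≈ 2461.9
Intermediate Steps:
l(d, O) = -4 + d
N = -2496 (N = ((-4)**3*(-4 + 1))*(-13) = -64*(-3)*(-13) = 192*(-13) = -2496)
o(-602) + Y(1777, N) = -602 + sqrt(1777**2 + (-2496)**2) = -602 + sqrt(3157729 + 6230016) = -602 + sqrt(9387745)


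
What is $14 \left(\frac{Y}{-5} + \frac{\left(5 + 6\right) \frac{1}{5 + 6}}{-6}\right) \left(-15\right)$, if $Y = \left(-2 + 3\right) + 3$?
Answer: $203$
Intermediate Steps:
$Y = 4$ ($Y = 1 + 3 = 4$)
$14 \left(\frac{Y}{-5} + \frac{\left(5 + 6\right) \frac{1}{5 + 6}}{-6}\right) \left(-15\right) = 14 \left(\frac{4}{-5} + \frac{\left(5 + 6\right) \frac{1}{5 + 6}}{-6}\right) \left(-15\right) = 14 \left(4 \left(- \frac{1}{5}\right) + \frac{11}{11} \left(- \frac{1}{6}\right)\right) \left(-15\right) = 14 \left(- \frac{4}{5} + 11 \cdot \frac{1}{11} \left(- \frac{1}{6}\right)\right) \left(-15\right) = 14 \left(- \frac{4}{5} + 1 \left(- \frac{1}{6}\right)\right) \left(-15\right) = 14 \left(- \frac{4}{5} - \frac{1}{6}\right) \left(-15\right) = 14 \left(- \frac{29}{30}\right) \left(-15\right) = \left(- \frac{203}{15}\right) \left(-15\right) = 203$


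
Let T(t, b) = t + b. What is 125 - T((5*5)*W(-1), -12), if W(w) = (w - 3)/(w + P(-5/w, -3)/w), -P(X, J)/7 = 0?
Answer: 37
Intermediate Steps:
P(X, J) = 0 (P(X, J) = -7*0 = 0)
W(w) = (-3 + w)/w (W(w) = (w - 3)/(w + 0/w) = (-3 + w)/(w + 0) = (-3 + w)/w)
T(t, b) = b + t
125 - T((5*5)*W(-1), -12) = 125 - (-12 + (5*5)*((-3 - 1)/(-1))) = 125 - (-12 + 25*(-1*(-4))) = 125 - (-12 + 25*4) = 125 - (-12 + 100) = 125 - 1*88 = 125 - 88 = 37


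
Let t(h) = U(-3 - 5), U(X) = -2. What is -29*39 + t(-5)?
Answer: -1133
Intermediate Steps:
t(h) = -2
-29*39 + t(-5) = -29*39 - 2 = -1131 - 2 = -1133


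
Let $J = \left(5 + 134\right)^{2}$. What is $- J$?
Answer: $-19321$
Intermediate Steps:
$J = 19321$ ($J = 139^{2} = 19321$)
$- J = \left(-1\right) 19321 = -19321$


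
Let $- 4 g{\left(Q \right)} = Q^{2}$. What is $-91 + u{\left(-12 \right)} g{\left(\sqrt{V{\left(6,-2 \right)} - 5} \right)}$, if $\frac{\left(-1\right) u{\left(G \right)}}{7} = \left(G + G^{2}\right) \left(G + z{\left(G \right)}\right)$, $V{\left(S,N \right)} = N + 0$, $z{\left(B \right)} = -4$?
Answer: $25781$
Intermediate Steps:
$V{\left(S,N \right)} = N$
$u{\left(G \right)} = - 7 \left(-4 + G\right) \left(G + G^{2}\right)$ ($u{\left(G \right)} = - 7 \left(G + G^{2}\right) \left(G - 4\right) = - 7 \left(G + G^{2}\right) \left(-4 + G\right) = - 7 \left(-4 + G\right) \left(G + G^{2}\right)$)
$g{\left(Q \right)} = - \frac{Q^{2}}{4}$
$-91 + u{\left(-12 \right)} g{\left(\sqrt{V{\left(6,-2 \right)} - 5} \right)} = -91 + 7 \left(-12\right) \left(4 - \left(-12\right)^{2} + 3 \left(-12\right)\right) \left(- \frac{\left(\sqrt{-2 - 5}\right)^{2}}{4}\right) = -91 + 7 \left(-12\right) \left(4 - 144 - 36\right) \left(- \frac{\left(\sqrt{-7}\right)^{2}}{4}\right) = -91 + 7 \left(-12\right) \left(4 - 144 - 36\right) \left(- \frac{\left(i \sqrt{7}\right)^{2}}{4}\right) = -91 + 7 \left(-12\right) \left(-176\right) \left(\left(- \frac{1}{4}\right) \left(-7\right)\right) = -91 + 14784 \cdot \frac{7}{4} = -91 + 25872 = 25781$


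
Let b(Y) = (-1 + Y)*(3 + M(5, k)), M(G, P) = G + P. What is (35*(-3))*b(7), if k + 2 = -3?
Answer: -1890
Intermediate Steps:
k = -5 (k = -2 - 3 = -5)
b(Y) = -3 + 3*Y (b(Y) = (-1 + Y)*(3 + (5 - 5)) = (-1 + Y)*(3 + 0) = (-1 + Y)*3 = -3 + 3*Y)
(35*(-3))*b(7) = (35*(-3))*(-3 + 3*7) = -105*(-3 + 21) = -105*18 = -1890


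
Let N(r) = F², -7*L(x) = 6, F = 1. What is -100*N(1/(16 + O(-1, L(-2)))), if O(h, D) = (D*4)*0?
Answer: -100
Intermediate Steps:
L(x) = -6/7 (L(x) = -⅐*6 = -6/7)
O(h, D) = 0 (O(h, D) = (4*D)*0 = 0)
N(r) = 1 (N(r) = 1² = 1)
-100*N(1/(16 + O(-1, L(-2)))) = -100*1 = -100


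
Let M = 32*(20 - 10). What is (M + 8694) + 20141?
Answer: 29155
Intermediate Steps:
M = 320 (M = 32*10 = 320)
(M + 8694) + 20141 = (320 + 8694) + 20141 = 9014 + 20141 = 29155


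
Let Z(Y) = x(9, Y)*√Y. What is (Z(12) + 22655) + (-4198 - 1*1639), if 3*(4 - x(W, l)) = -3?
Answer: 16818 + 10*√3 ≈ 16835.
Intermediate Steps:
x(W, l) = 5 (x(W, l) = 4 - ⅓*(-3) = 4 + 1 = 5)
Z(Y) = 5*√Y
(Z(12) + 22655) + (-4198 - 1*1639) = (5*√12 + 22655) + (-4198 - 1*1639) = (5*(2*√3) + 22655) + (-4198 - 1639) = (10*√3 + 22655) - 5837 = (22655 + 10*√3) - 5837 = 16818 + 10*√3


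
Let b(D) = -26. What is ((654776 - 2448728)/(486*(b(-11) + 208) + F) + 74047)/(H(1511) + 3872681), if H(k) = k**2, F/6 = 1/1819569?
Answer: 1985699074202905/165123763471976598 ≈ 0.012026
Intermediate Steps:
F = 2/606523 (F = 6/1819569 = 6*(1/1819569) = 2/606523 ≈ 3.2975e-6)
((654776 - 2448728)/(486*(b(-11) + 208) + F) + 74047)/(H(1511) + 3872681) = ((654776 - 2448728)/(486*(-26 + 208) + 2/606523) + 74047)/(1511**2 + 3872681) = (-1793952/(486*182 + 2/606523) + 74047)/(2283121 + 3872681) = (-1793952/(88452 + 2/606523) + 74047)/6155802 = (-1793952/53648172398/606523 + 74047)*(1/6155802) = (-1793952*606523/53648172398 + 74047)*(1/6155802) = (-544036574448/26824086199 + 74047)*(1/6155802) = (1985699074202905/26824086199)*(1/6155802) = 1985699074202905/165123763471976598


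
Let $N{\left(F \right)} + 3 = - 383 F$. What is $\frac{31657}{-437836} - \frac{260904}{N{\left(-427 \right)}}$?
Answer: $- \frac{59705143105}{35801411884} \approx -1.6677$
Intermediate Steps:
$N{\left(F \right)} = -3 - 383 F$
$\frac{31657}{-437836} - \frac{260904}{N{\left(-427 \right)}} = \frac{31657}{-437836} - \frac{260904}{-3 - -163541} = 31657 \left(- \frac{1}{437836}\right) - \frac{260904}{-3 + 163541} = - \frac{31657}{437836} - \frac{260904}{163538} = - \frac{31657}{437836} - \frac{130452}{81769} = - \frac{59705143105}{35801411884}$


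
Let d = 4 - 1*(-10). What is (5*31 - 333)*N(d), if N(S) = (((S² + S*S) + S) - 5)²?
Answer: -28622578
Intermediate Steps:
d = 14 (d = 4 + 10 = 14)
N(S) = (-5 + S + 2*S²)² (N(S) = (((S² + S²) + S) - 5)² = ((2*S² + S) - 5)² = ((S + 2*S²) - 5)² = (-5 + S + 2*S²)²)
(5*31 - 333)*N(d) = (5*31 - 333)*(-5 + 14 + 2*14²)² = (155 - 333)*(-5 + 14 + 2*196)² = -178*(-5 + 14 + 392)² = -178*401² = -178*160801 = -28622578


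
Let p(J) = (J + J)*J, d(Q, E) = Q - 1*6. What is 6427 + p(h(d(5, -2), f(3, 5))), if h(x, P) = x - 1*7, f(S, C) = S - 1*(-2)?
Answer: 6555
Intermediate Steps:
f(S, C) = 2 + S (f(S, C) = S + 2 = 2 + S)
d(Q, E) = -6 + Q (d(Q, E) = Q - 6 = -6 + Q)
h(x, P) = -7 + x (h(x, P) = x - 7 = -7 + x)
p(J) = 2*J**2 (p(J) = (2*J)*J = 2*J**2)
6427 + p(h(d(5, -2), f(3, 5))) = 6427 + 2*(-7 + (-6 + 5))**2 = 6427 + 2*(-7 - 1)**2 = 6427 + 2*(-8)**2 = 6427 + 2*64 = 6427 + 128 = 6555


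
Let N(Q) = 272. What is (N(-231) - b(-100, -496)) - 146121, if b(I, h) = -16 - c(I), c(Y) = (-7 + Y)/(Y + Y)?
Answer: -29166493/200 ≈ -1.4583e+5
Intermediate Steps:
c(Y) = (-7 + Y)/(2*Y) (c(Y) = (-7 + Y)/((2*Y)) = (-7 + Y)*(1/(2*Y)) = (-7 + Y)/(2*Y))
b(I, h) = -16 - (-7 + I)/(2*I)
(N(-231) - b(-100, -496)) - 146121 = (272 - (7 - 33*(-100))/(2*(-100))) - 146121 = (272 - (-1)*(7 + 3300)/(2*100)) - 146121 = (272 - (-1)*3307/(2*100)) - 146121 = (272 - 1*(-3307/200)) - 146121 = (272 + 3307/200) - 146121 = 57707/200 - 146121 = -29166493/200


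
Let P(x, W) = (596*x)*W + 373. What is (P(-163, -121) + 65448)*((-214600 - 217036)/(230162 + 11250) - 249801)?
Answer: -178213420022285598/60353 ≈ -2.9528e+12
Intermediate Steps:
P(x, W) = 373 + 596*W*x (P(x, W) = 596*W*x + 373 = 373 + 596*W*x)
(P(-163, -121) + 65448)*((-214600 - 217036)/(230162 + 11250) - 249801) = ((373 + 596*(-121)*(-163)) + 65448)*((-214600 - 217036)/(230162 + 11250) - 249801) = ((373 + 11754908) + 65448)*(-431636/241412 - 249801) = (11755281 + 65448)*(-431636*1/241412 - 249801) = 11820729*(-107909/60353 - 249801) = 11820729*(-15076347662/60353) = -178213420022285598/60353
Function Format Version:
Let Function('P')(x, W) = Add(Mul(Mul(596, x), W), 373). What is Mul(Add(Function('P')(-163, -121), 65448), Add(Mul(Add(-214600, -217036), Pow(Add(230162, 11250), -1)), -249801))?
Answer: Rational(-178213420022285598, 60353) ≈ -2.9528e+12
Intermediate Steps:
Function('P')(x, W) = Add(373, Mul(596, W, x)) (Function('P')(x, W) = Add(Mul(596, W, x), 373) = Add(373, Mul(596, W, x)))
Mul(Add(Function('P')(-163, -121), 65448), Add(Mul(Add(-214600, -217036), Pow(Add(230162, 11250), -1)), -249801)) = Mul(Add(Add(373, Mul(596, -121, -163)), 65448), Add(Mul(Add(-214600, -217036), Pow(Add(230162, 11250), -1)), -249801)) = Mul(Add(Add(373, 11754908), 65448), Add(Mul(-431636, Pow(241412, -1)), -249801)) = Mul(Add(11755281, 65448), Add(Mul(-431636, Rational(1, 241412)), -249801)) = Mul(11820729, Add(Rational(-107909, 60353), -249801)) = Mul(11820729, Rational(-15076347662, 60353)) = Rational(-178213420022285598, 60353)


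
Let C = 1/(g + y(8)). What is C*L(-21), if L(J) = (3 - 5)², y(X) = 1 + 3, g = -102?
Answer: -2/49 ≈ -0.040816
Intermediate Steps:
y(X) = 4
C = -1/98 (C = 1/(-102 + 4) = 1/(-98) = -1/98 ≈ -0.010204)
L(J) = 4 (L(J) = (-2)² = 4)
C*L(-21) = -1/98*4 = -2/49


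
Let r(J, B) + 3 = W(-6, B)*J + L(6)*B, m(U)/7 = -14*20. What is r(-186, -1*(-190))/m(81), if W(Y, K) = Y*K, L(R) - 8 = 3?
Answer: -214127/1960 ≈ -109.25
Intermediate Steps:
L(R) = 11 (L(R) = 8 + 3 = 11)
m(U) = -1960 (m(U) = 7*(-14*20) = 7*(-280) = -1960)
W(Y, K) = K*Y
r(J, B) = -3 + 11*B - 6*B*J (r(J, B) = -3 + ((B*(-6))*J + 11*B) = -3 + ((-6*B)*J + 11*B) = -3 + (-6*B*J + 11*B) = -3 + (11*B - 6*B*J) = -3 + 11*B - 6*B*J)
r(-186, -1*(-190))/m(81) = (-3 + 11*(-1*(-190)) - 6*(-1*(-190))*(-186))/(-1960) = (-3 + 11*190 - 6*190*(-186))*(-1/1960) = (-3 + 2090 + 212040)*(-1/1960) = 214127*(-1/1960) = -214127/1960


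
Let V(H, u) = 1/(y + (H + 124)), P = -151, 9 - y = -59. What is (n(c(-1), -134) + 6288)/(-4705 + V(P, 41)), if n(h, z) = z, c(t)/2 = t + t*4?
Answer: -126157/96452 ≈ -1.3080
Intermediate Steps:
y = 68 (y = 9 - 1*(-59) = 9 + 59 = 68)
V(H, u) = 1/(192 + H) (V(H, u) = 1/(68 + (H + 124)) = 1/(68 + (124 + H)) = 1/(192 + H))
c(t) = 10*t (c(t) = 2*(t + t*4) = 2*(t + 4*t) = 2*(5*t) = 10*t)
(n(c(-1), -134) + 6288)/(-4705 + V(P, 41)) = (-134 + 6288)/(-4705 + 1/(192 - 151)) = 6154/(-4705 + 1/41) = 6154/(-192904/41) = 6154*(-41/192904) = -126157/96452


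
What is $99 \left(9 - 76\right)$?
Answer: $-6633$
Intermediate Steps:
$99 \left(9 - 76\right) = 99 \left(-67\right) = -6633$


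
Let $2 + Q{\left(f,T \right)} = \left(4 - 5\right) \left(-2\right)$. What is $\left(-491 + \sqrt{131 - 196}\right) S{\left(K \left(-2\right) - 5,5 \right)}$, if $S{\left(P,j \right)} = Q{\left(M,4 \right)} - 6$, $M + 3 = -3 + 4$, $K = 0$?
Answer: $2946 - 6 i \sqrt{65} \approx 2946.0 - 48.374 i$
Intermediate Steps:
$M = -2$ ($M = -3 + \left(-3 + 4\right) = -3 + 1 = -2$)
$Q{\left(f,T \right)} = 0$ ($Q{\left(f,T \right)} = -2 + \left(4 - 5\right) \left(-2\right) = -2 - -2 = -2 + 2 = 0$)
$S{\left(P,j \right)} = -6$ ($S{\left(P,j \right)} = 0 - 6 = -6$)
$\left(-491 + \sqrt{131 - 196}\right) S{\left(K \left(-2\right) - 5,5 \right)} = \left(-491 + \sqrt{131 - 196}\right) \left(-6\right) = \left(-491 + \sqrt{-65}\right) \left(-6\right) = \left(-491 + i \sqrt{65}\right) \left(-6\right) = 2946 - 6 i \sqrt{65}$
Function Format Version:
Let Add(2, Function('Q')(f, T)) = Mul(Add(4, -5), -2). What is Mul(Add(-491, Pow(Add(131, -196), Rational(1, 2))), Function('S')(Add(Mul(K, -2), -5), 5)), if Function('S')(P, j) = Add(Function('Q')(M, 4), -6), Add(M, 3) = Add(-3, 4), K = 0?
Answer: Add(2946, Mul(-6, I, Pow(65, Rational(1, 2)))) ≈ Add(2946.0, Mul(-48.374, I))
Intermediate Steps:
M = -2 (M = Add(-3, Add(-3, 4)) = Add(-3, 1) = -2)
Function('Q')(f, T) = 0 (Function('Q')(f, T) = Add(-2, Mul(Add(4, -5), -2)) = Add(-2, Mul(-1, -2)) = Add(-2, 2) = 0)
Function('S')(P, j) = -6 (Function('S')(P, j) = Add(0, -6) = -6)
Mul(Add(-491, Pow(Add(131, -196), Rational(1, 2))), Function('S')(Add(Mul(K, -2), -5), 5)) = Mul(Add(-491, Pow(Add(131, -196), Rational(1, 2))), -6) = Mul(Add(-491, Pow(-65, Rational(1, 2))), -6) = Mul(Add(-491, Mul(I, Pow(65, Rational(1, 2)))), -6) = Add(2946, Mul(-6, I, Pow(65, Rational(1, 2))))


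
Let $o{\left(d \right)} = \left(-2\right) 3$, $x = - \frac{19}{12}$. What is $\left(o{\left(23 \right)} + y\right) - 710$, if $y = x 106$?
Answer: $- \frac{5303}{6} \approx -883.83$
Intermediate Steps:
$x = - \frac{19}{12}$ ($x = \left(-19\right) \frac{1}{12} = - \frac{19}{12} \approx -1.5833$)
$y = - \frac{1007}{6}$ ($y = \left(- \frac{19}{12}\right) 106 = - \frac{1007}{6} \approx -167.83$)
$o{\left(d \right)} = -6$
$\left(o{\left(23 \right)} + y\right) - 710 = \left(-6 - \frac{1007}{6}\right) - 710 = - \frac{1043}{6} - 710 = - \frac{5303}{6}$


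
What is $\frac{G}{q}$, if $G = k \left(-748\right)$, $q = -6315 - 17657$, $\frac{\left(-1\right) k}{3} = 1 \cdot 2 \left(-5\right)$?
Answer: $\frac{5610}{5993} \approx 0.93609$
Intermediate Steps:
$k = 30$ ($k = - 3 \cdot 1 \cdot 2 \left(-5\right) = - 3 \cdot 2 \left(-5\right) = \left(-3\right) \left(-10\right) = 30$)
$q = -23972$
$G = -22440$ ($G = 30 \left(-748\right) = -22440$)
$\frac{G}{q} = - \frac{22440}{-23972} = \left(-22440\right) \left(- \frac{1}{23972}\right) = \frac{5610}{5993}$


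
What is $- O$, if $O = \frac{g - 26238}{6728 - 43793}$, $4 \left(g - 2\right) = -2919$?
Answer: $- \frac{15409}{21180} \approx -0.72753$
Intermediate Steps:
$g = - \frac{2911}{4}$ ($g = 2 + \frac{1}{4} \left(-2919\right) = 2 - \frac{2919}{4} = - \frac{2911}{4} \approx -727.75$)
$O = \frac{15409}{21180}$ ($O = \frac{- \frac{2911}{4} - 26238}{6728 - 43793} = - \frac{107863}{4 \left(-37065\right)} = \left(- \frac{107863}{4}\right) \left(- \frac{1}{37065}\right) = \frac{15409}{21180} \approx 0.72753$)
$- O = \left(-1\right) \frac{15409}{21180} = - \frac{15409}{21180}$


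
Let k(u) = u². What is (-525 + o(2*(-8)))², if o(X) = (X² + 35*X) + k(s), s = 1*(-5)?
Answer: 646416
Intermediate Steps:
s = -5
o(X) = 25 + X² + 35*X (o(X) = (X² + 35*X) + (-5)² = (X² + 35*X) + 25 = 25 + X² + 35*X)
(-525 + o(2*(-8)))² = (-525 + (25 + (2*(-8))² + 35*(2*(-8))))² = (-525 + (25 + (-16)² + 35*(-16)))² = (-525 + (25 + 256 - 560))² = (-525 - 279)² = (-804)² = 646416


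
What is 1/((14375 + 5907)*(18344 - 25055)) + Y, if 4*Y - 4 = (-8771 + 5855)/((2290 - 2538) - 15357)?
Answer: 2223261592063/2124035593710 ≈ 1.0467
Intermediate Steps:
Y = 16334/15605 (Y = 1 + ((-8771 + 5855)/((2290 - 2538) - 15357))/4 = 1 + (-2916/(-248 - 15357))/4 = 1 + (-2916/(-15605))/4 = 1 + (-2916*(-1/15605))/4 = 1 + (¼)*(2916/15605) = 1 + 729/15605 = 16334/15605 ≈ 1.0467)
1/((14375 + 5907)*(18344 - 25055)) + Y = 1/((14375 + 5907)*(18344 - 25055)) + 16334/15605 = 1/(20282*(-6711)) + 16334/15605 = 1/(-136112502) + 16334/15605 = -1/136112502 + 16334/15605 = 2223261592063/2124035593710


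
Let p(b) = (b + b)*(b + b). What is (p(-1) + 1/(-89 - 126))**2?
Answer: 737881/46225 ≈ 15.963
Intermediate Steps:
p(b) = 4*b**2 (p(b) = (2*b)*(2*b) = 4*b**2)
(p(-1) + 1/(-89 - 126))**2 = (4*(-1)**2 + 1/(-89 - 126))**2 = (4*1 + 1/(-215))**2 = (4 - 1/215)**2 = (859/215)**2 = 737881/46225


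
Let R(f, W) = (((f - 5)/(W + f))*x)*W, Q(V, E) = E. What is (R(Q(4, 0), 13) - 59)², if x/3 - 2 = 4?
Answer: 22201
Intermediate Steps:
x = 18 (x = 6 + 3*4 = 6 + 12 = 18)
R(f, W) = 18*W*(-5 + f)/(W + f) (R(f, W) = (((f - 5)/(W + f))*18)*W = (((-5 + f)/(W + f))*18)*W = (18*(-5 + f)/(W + f))*W = 18*W*(-5 + f)/(W + f))
(R(Q(4, 0), 13) - 59)² = (18*13*(-5 + 0)/(13 + 0) - 59)² = (18*13*(-5)/13 - 59)² = (18*13*(1/13)*(-5) - 59)² = (-90 - 59)² = (-149)² = 22201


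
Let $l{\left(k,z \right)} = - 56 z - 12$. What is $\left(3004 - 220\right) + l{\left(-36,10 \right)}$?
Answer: $2212$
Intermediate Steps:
$l{\left(k,z \right)} = -12 - 56 z$ ($l{\left(k,z \right)} = - 56 z - 12 = -12 - 56 z$)
$\left(3004 - 220\right) + l{\left(-36,10 \right)} = \left(3004 - 220\right) - 572 = 2784 - 572 = 2212$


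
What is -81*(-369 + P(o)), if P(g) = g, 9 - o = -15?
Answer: 27945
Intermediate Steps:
o = 24 (o = 9 - 1*(-15) = 9 + 15 = 24)
-81*(-369 + P(o)) = -81*(-369 + 24) = -81*(-345) = 27945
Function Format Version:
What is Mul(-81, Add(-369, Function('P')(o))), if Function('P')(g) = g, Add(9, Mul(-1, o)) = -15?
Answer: 27945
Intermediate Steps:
o = 24 (o = Add(9, Mul(-1, -15)) = Add(9, 15) = 24)
Mul(-81, Add(-369, Function('P')(o))) = Mul(-81, Add(-369, 24)) = Mul(-81, -345) = 27945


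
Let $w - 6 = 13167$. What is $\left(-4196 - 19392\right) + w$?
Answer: $-10415$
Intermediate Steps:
$w = 13173$ ($w = 6 + 13167 = 13173$)
$\left(-4196 - 19392\right) + w = \left(-4196 - 19392\right) + 13173 = -23588 + 13173 = -10415$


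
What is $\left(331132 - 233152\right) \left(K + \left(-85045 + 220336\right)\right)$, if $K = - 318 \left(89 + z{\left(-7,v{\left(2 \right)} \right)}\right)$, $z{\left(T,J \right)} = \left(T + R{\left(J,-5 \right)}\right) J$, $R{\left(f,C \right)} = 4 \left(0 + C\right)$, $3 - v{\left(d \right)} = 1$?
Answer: $12165294780$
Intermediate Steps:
$v{\left(d \right)} = 2$ ($v{\left(d \right)} = 3 - 1 = 2$)
$R{\left(f,C \right)} = 4 C$
$z{\left(T,J \right)} = J \left(-20 + T\right)$ ($z{\left(T,J \right)} = \left(T + 4 \left(-5\right)\right) J = \left(T - 20\right) J = \left(-20 + T\right) J = J \left(-20 + T\right)$)
$K = -11130$ ($K = - 318 \left(89 + 2 \left(-20 - 7\right)\right) = - 318 \left(89 + 2 \left(-27\right)\right) = - 318 \left(89 - 54\right) = \left(-318\right) 35 = -11130$)
$\left(331132 - 233152\right) \left(K + \left(-85045 + 220336\right)\right) = \left(331132 - 233152\right) \left(-11130 + \left(-85045 + 220336\right)\right) = 97980 \left(-11130 + 135291\right) = 97980 \cdot 124161 = 12165294780$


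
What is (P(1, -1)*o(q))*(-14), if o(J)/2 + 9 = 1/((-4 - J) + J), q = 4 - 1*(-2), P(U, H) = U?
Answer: 259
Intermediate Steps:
q = 6 (q = 4 + 2 = 6)
o(J) = -37/2 (o(J) = -18 + 2/((-4 - J) + J) = -18 + 2/(-4) = -18 + 2*(-¼) = -18 - ½ = -37/2)
(P(1, -1)*o(q))*(-14) = (1*(-37/2))*(-14) = -37/2*(-14) = 259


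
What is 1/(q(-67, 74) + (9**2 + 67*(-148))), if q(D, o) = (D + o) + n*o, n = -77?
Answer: -1/15526 ≈ -6.4408e-5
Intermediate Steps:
q(D, o) = D - 76*o (q(D, o) = (D + o) - 77*o = D - 76*o)
1/(q(-67, 74) + (9**2 + 67*(-148))) = 1/((-67 - 76*74) + (9**2 + 67*(-148))) = 1/((-67 - 5624) + (81 - 9916)) = 1/(-5691 - 9835) = 1/(-15526) = -1/15526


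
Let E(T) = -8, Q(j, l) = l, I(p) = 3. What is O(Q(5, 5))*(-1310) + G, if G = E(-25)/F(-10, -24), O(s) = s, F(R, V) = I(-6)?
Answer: -19658/3 ≈ -6552.7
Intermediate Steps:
F(R, V) = 3
G = -8/3 ≈ -2.6667
O(Q(5, 5))*(-1310) + G = 5*(-1310) - 8/3 = -6550 - 8/3 = -19658/3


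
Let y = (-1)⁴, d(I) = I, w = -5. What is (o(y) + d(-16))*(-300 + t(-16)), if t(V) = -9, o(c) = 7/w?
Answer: 26883/5 ≈ 5376.6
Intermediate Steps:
y = 1
o(c) = -7/5 (o(c) = 7/(-5) = 7*(-⅕) = -7/5)
(o(y) + d(-16))*(-300 + t(-16)) = (-7/5 - 16)*(-300 - 9) = -87/5*(-309) = 26883/5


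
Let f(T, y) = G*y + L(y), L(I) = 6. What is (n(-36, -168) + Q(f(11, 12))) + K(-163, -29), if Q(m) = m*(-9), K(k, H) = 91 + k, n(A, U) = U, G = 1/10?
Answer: -1524/5 ≈ -304.80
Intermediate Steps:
G = ⅒ ≈ 0.10000
f(T, y) = 6 + y/10 (f(T, y) = y/10 + 6 = 6 + y/10)
Q(m) = -9*m
(n(-36, -168) + Q(f(11, 12))) + K(-163, -29) = (-168 - 9*(6 + (⅒)*12)) + (91 - 163) = (-168 - 9*(6 + 6/5)) - 72 = (-168 - 9*36/5) - 72 = (-168 - 324/5) - 72 = -1164/5 - 72 = -1524/5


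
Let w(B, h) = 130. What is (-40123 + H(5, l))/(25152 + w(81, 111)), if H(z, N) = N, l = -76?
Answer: -40199/25282 ≈ -1.5900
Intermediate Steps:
(-40123 + H(5, l))/(25152 + w(81, 111)) = (-40123 - 76)/(25152 + 130) = -40199/25282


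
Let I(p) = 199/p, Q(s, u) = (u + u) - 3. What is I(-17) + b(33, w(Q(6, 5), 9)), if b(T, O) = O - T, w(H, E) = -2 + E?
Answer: -641/17 ≈ -37.706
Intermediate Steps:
Q(s, u) = -3 + 2*u (Q(s, u) = 2*u - 3 = -3 + 2*u)
I(-17) + b(33, w(Q(6, 5), 9)) = 199/(-17) + ((-2 + 9) - 1*33) = 199*(-1/17) + (7 - 33) = -199/17 - 26 = -641/17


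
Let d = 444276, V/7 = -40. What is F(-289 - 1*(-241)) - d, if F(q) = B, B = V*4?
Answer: -445396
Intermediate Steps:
V = -280 (V = 7*(-40) = -280)
B = -1120 (B = -280*4 = -1120)
F(q) = -1120
F(-289 - 1*(-241)) - d = -1120 - 1*444276 = -1120 - 444276 = -445396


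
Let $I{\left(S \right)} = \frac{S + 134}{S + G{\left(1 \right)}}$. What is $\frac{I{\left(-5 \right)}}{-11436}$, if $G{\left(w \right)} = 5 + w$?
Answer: $- \frac{43}{3812} \approx -0.01128$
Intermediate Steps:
$I{\left(S \right)} = \frac{134 + S}{6 + S}$ ($I{\left(S \right)} = \frac{S + 134}{S + \left(5 + 1\right)} = \frac{134 + S}{S + 6} = \frac{134 + S}{6 + S}$)
$\frac{I{\left(-5 \right)}}{-11436} = \frac{\frac{1}{6 - 5} \left(134 - 5\right)}{-11436} = 1^{-1} \cdot 129 \left(- \frac{1}{11436}\right) = 1 \cdot 129 \left(- \frac{1}{11436}\right) = 129 \left(- \frac{1}{11436}\right) = - \frac{43}{3812}$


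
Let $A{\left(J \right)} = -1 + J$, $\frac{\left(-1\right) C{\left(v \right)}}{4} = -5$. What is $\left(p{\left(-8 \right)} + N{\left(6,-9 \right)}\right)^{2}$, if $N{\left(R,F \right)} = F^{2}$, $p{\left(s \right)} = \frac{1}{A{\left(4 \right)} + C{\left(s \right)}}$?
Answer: $\frac{3474496}{529} \approx 6568.0$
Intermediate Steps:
$C{\left(v \right)} = 20$ ($C{\left(v \right)} = \left(-4\right) \left(-5\right) = 20$)
$p{\left(s \right)} = \frac{1}{23}$ ($p{\left(s \right)} = \frac{1}{\left(-1 + 4\right) + 20} = \frac{1}{3 + 20} = \frac{1}{23}$)
$\left(p{\left(-8 \right)} + N{\left(6,-9 \right)}\right)^{2} = \left(\frac{1}{23} + \left(-9\right)^{2}\right)^{2} = \left(\frac{1}{23} + 81\right)^{2} = \left(\frac{1864}{23}\right)^{2} = \frac{3474496}{529}$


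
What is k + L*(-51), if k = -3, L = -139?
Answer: 7086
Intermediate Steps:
k + L*(-51) = -3 - 139*(-51) = -3 + 7089 = 7086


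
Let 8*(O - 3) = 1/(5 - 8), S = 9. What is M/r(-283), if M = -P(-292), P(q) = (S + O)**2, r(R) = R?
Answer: 82369/163008 ≈ 0.50531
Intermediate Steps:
O = 71/24 (O = 3 + 1/(8*(5 - 8)) = 3 + (1/8)/(-3) = 3 + (1/8)*(-1/3) = 3 - 1/24 = 71/24 ≈ 2.9583)
P(q) = 82369/576 (P(q) = (9 + 71/24)**2 = (287/24)**2 = 82369/576)
M = -82369/576 (M = -1*82369/576 = -82369/576 ≈ -143.00)
M/r(-283) = -82369/576/(-283) = -82369/576*(-1/283) = 82369/163008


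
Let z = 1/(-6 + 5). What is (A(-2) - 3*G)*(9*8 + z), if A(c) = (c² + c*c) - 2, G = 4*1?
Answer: -426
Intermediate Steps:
z = -1 (z = 1/(-1) = -1)
G = 4
A(c) = -2 + 2*c² (A(c) = (c² + c²) - 2 = 2*c² - 2 = -2 + 2*c²)
(A(-2) - 3*G)*(9*8 + z) = ((-2 + 2*(-2)²) - 3*4)*(9*8 - 1) = ((-2 + 2*4) - 12)*(72 - 1) = ((-2 + 8) - 12)*71 = (6 - 12)*71 = -6*71 = -426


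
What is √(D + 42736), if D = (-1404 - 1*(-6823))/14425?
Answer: √355704470363/2885 ≈ 206.73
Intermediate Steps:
D = 5419/14425 (D = (-1404 + 6823)*(1/14425) = 5419*(1/14425) = 5419/14425 ≈ 0.37567)
√(D + 42736) = √(5419/14425 + 42736) = √(616472219/14425) = √355704470363/2885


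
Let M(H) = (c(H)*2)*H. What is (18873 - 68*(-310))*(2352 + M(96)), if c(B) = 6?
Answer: 139995312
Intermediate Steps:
M(H) = 12*H (M(H) = (6*2)*H = 12*H)
(18873 - 68*(-310))*(2352 + M(96)) = (18873 - 68*(-310))*(2352 + 12*96) = (18873 + 21080)*(2352 + 1152) = 39953*3504 = 139995312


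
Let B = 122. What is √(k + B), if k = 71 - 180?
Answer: √13 ≈ 3.6056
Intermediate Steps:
k = -109
√(k + B) = √(-109 + 122) = √13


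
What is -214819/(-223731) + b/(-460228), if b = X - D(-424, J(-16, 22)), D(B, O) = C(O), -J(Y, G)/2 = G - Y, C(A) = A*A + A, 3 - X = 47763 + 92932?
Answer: 32904536821/25741817667 ≈ 1.2783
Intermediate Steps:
X = -140692 (X = 3 - (47763 + 92932) = 3 - 1*140695 = 3 - 140695 = -140692)
C(A) = A + A² (C(A) = A² + A = A + A²)
J(Y, G) = -2*G + 2*Y (J(Y, G) = -2*(G - Y) = -2*G + 2*Y)
D(B, O) = O*(1 + O)
b = -146392 (b = -140692 - (-2*22 + 2*(-16))*(1 + (-2*22 + 2*(-16))) = -140692 - (-44 - 32)*(1 + (-44 - 32)) = -140692 - (-76)*(1 - 76) = -140692 - (-76)*(-75) = -140692 - 1*5700 = -140692 - 5700 = -146392)
-214819/(-223731) + b/(-460228) = -214819/(-223731) - 146392/(-460228) = -214819*(-1/223731) - 146392*(-1/460228) = 214819/223731 + 36598/115057 = 32904536821/25741817667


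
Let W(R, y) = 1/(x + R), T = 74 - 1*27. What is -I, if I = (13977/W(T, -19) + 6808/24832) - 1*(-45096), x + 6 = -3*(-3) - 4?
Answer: -2135670803/3104 ≈ -6.8804e+5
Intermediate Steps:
x = -1 (x = -6 + (-3*(-3) - 4) = -6 + (9 - 4) = -6 + 5 = -1)
T = 47 (T = 74 - 27 = 47)
W(R, y) = 1/(-1 + R)
I = 2135670803/3104 (I = (13977/(1/(-1 + 47)) + 6808/24832) - 1*(-45096) = (13977/(1/46) + 6808*(1/24832)) + 45096 = (13977/(1/46) + 851/3104) + 45096 = (13977*46 + 851/3104) + 45096 = (642942 + 851/3104) + 45096 = 1995692819/3104 + 45096 = 2135670803/3104 ≈ 6.8804e+5)
-I = -1*2135670803/3104 = -2135670803/3104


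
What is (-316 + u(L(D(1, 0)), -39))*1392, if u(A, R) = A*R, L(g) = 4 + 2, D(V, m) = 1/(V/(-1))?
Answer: -765600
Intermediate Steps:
D(V, m) = -1/V (D(V, m) = 1/(V*(-1)) = 1/(-V) = -1/V)
L(g) = 6
(-316 + u(L(D(1, 0)), -39))*1392 = (-316 + 6*(-39))*1392 = (-316 - 234)*1392 = -550*1392 = -765600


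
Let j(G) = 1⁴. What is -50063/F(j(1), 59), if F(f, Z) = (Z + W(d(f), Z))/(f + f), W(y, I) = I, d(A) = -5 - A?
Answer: -50063/59 ≈ -848.53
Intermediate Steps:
j(G) = 1
F(f, Z) = Z/f (F(f, Z) = (Z + Z)/(f + f) = (2*Z)/((2*f)) = (2*Z)*(1/(2*f)) = Z/f)
-50063/F(j(1), 59) = -50063/(59/1) = -50063/(59*1) = -50063/59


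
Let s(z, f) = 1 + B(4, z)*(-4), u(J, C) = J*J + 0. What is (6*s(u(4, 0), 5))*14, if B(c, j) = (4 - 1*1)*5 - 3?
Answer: -3948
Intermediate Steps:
u(J, C) = J² (u(J, C) = J² + 0 = J²)
B(c, j) = 12 (B(c, j) = (4 - 1)*5 - 3 = 3*5 - 3 = 15 - 3 = 12)
s(z, f) = -47 (s(z, f) = 1 + 12*(-4) = 1 - 48 = -47)
(6*s(u(4, 0), 5))*14 = (6*(-47))*14 = -282*14 = -3948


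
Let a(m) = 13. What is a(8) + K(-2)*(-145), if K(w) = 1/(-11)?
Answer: 288/11 ≈ 26.182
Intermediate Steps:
K(w) = -1/11
a(8) + K(-2)*(-145) = 13 - 1/11*(-145) = 13 + 145/11 = 288/11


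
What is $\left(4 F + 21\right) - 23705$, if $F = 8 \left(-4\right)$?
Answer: $-23812$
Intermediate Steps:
$F = -32$
$\left(4 F + 21\right) - 23705 = \left(4 \left(-32\right) + 21\right) - 23705 = \left(-128 + 21\right) - 23705 = -107 - 23705 = -23812$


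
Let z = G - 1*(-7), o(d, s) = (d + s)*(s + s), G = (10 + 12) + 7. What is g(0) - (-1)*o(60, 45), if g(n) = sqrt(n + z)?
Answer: 9456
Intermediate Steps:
G = 29 (G = 22 + 7 = 29)
o(d, s) = 2*s*(d + s) (o(d, s) = (d + s)*(2*s) = 2*s*(d + s))
z = 36 (z = 29 - 1*(-7) = 29 + 7 = 36)
g(n) = sqrt(36 + n) (g(n) = sqrt(n + 36) = sqrt(36 + n))
g(0) - (-1)*o(60, 45) = sqrt(36 + 0) - (-1)*2*45*(60 + 45) = sqrt(36) - (-1)*2*45*105 = 6 - (-1)*9450 = 6 - 1*(-9450) = 6 + 9450 = 9456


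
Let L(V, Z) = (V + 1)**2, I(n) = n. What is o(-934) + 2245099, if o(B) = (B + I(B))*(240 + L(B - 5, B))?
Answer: -1641751813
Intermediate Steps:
L(V, Z) = (1 + V)**2
o(B) = 2*B*(240 + (-4 + B)**2) (o(B) = (B + B)*(240 + (1 + (B - 5))**2) = (2*B)*(240 + (1 + (-5 + B))**2) = (2*B)*(240 + (-4 + B)**2) = 2*B*(240 + (-4 + B)**2))
o(-934) + 2245099 = 2*(-934)*(240 + (-4 - 934)**2) + 2245099 = 2*(-934)*(240 + (-938)**2) + 2245099 = 2*(-934)*(240 + 879844) + 2245099 = 2*(-934)*880084 + 2245099 = -1643996912 + 2245099 = -1641751813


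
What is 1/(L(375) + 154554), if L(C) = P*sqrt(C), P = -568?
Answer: 25759/3960992486 + 710*sqrt(15)/5941488729 ≈ 6.9660e-6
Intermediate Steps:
L(C) = -568*sqrt(C)
1/(L(375) + 154554) = 1/(-2840*sqrt(15) + 154554) = 1/(154554 - 2840*sqrt(15))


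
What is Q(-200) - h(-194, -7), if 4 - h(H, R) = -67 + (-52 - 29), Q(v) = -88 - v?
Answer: -40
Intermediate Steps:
h(H, R) = 152 (h(H, R) = 4 - (-67 + (-52 - 29)) = 4 - (-67 - 81) = 4 - 1*(-148) = 4 + 148 = 152)
Q(-200) - h(-194, -7) = (-88 - 1*(-200)) - 1*152 = (-88 + 200) - 152 = 112 - 152 = -40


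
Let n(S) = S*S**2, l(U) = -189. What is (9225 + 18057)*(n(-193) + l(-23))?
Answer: -196137009372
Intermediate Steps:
n(S) = S**3
(9225 + 18057)*(n(-193) + l(-23)) = (9225 + 18057)*((-193)**3 - 189) = 27282*(-7189057 - 189) = 27282*(-7189246) = -196137009372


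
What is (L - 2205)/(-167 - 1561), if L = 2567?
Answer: -181/864 ≈ -0.20949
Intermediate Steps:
(L - 2205)/(-167 - 1561) = (2567 - 2205)/(-167 - 1561) = 362/(-1728) = 362*(-1/1728) = -181/864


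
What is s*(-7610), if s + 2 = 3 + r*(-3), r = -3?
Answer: -76100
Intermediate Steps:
s = 10 (s = -2 + (3 - 3*(-3)) = -2 + (3 + 9) = -2 + 12 = 10)
s*(-7610) = 10*(-7610) = -76100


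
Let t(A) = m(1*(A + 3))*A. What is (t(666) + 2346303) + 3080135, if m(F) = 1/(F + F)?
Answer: 1210095785/223 ≈ 5.4264e+6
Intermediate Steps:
m(F) = 1/(2*F)
t(A) = A/(2*(3 + A)) (t(A) = (1/(2*((1*(A + 3)))))*A = (1/(2*((1*(3 + A)))))*A = (1/(2*(3 + A)))*A = A/(2*(3 + A)))
(t(666) + 2346303) + 3080135 = ((½)*666/(3 + 666) + 2346303) + 3080135 = ((½)*666/669 + 2346303) + 3080135 = ((½)*666*(1/669) + 2346303) + 3080135 = (111/223 + 2346303) + 3080135 = 523225680/223 + 3080135 = 1210095785/223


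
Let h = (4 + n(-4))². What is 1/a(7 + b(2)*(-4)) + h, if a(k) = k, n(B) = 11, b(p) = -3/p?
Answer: 2926/13 ≈ 225.08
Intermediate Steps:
h = 225 (h = (4 + 11)² = 15² = 225)
1/a(7 + b(2)*(-4)) + h = 1/(7 - 3/2*(-4)) + 225 = 1/(7 + 6) + 225 = 1/13 + 225 = 2926/13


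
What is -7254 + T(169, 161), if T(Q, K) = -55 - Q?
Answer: -7478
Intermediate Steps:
-7254 + T(169, 161) = -7254 + (-55 - 1*169) = -7254 + (-55 - 169) = -7254 - 224 = -7478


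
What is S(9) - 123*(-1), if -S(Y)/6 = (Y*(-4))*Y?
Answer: 2067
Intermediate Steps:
S(Y) = 24*Y² (S(Y) = -6*Y*(-4)*Y = -6*(-4*Y)*Y = -(-24)*Y² = 24*Y²)
S(9) - 123*(-1) = 24*9² - 123*(-1) = 24*81 + 123 = 1944 + 123 = 2067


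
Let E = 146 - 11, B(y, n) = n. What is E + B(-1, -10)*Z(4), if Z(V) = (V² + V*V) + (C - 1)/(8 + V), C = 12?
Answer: -1165/6 ≈ -194.17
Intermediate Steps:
Z(V) = 2*V² + 11/(8 + V) (Z(V) = (V² + V*V) + (12 - 1)/(8 + V) = (V² + V²) + 11/(8 + V) = 2*V² + 11/(8 + V))
E = 135
E + B(-1, -10)*Z(4) = 135 - 10*(11 + 2*4³ + 16*4²)/(8 + 4) = 135 - 10*(11 + 2*64 + 16*16)/12 = 135 - 5*(11 + 128 + 256)/6 = 135 - 5*395/6 = 135 - 10*395/12 = 135 - 1975/6 = -1165/6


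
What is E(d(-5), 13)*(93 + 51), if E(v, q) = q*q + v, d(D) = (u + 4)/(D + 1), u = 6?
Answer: 23976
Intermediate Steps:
d(D) = 10/(1 + D) (d(D) = (6 + 4)/(D + 1) = 10/(1 + D))
E(v, q) = v + q² (E(v, q) = q² + v = v + q²)
E(d(-5), 13)*(93 + 51) = (10/(1 - 5) + 13²)*(93 + 51) = (10/(-4) + 169)*144 = (10*(-¼) + 169)*144 = (-5/2 + 169)*144 = (333/2)*144 = 23976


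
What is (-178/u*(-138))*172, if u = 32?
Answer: 264063/2 ≈ 1.3203e+5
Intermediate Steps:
(-178/u*(-138))*172 = (-178/32*(-138))*172 = (-178*1/32*(-138))*172 = -89/16*(-138)*172 = (6141/8)*172 = 264063/2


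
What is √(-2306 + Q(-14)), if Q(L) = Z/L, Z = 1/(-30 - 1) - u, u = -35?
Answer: 4*I*√6794053/217 ≈ 48.047*I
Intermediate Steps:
Z = 1084/31 (Z = 1/(-30 - 1) - 1*(-35) = 1/(-31) + 35 = -1/31 + 35 = 1084/31 ≈ 34.968)
Q(L) = 1084/(31*L)
√(-2306 + Q(-14)) = √(-2306 + (1084/31)/(-14)) = √(-2306 + (1084/31)*(-1/14)) = √(-2306 - 542/217) = √(-500944/217) = 4*I*√6794053/217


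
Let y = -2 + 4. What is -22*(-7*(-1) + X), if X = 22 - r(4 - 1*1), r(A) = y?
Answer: -594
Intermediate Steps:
y = 2
r(A) = 2
X = 20 (X = 22 - 1*2 = 22 - 2 = 20)
-22*(-7*(-1) + X) = -22*(-7*(-1) + 20) = -22*(7 + 20) = -22*27 = -594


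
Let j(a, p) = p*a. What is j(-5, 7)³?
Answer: -42875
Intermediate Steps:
j(a, p) = a*p
j(-5, 7)³ = (-5*7)³ = (-35)³ = -42875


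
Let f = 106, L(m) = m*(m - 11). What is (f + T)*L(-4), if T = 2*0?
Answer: 6360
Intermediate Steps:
L(m) = m*(-11 + m)
T = 0
(f + T)*L(-4) = (106 + 0)*(-4*(-11 - 4)) = 106*(-4*(-15)) = 106*60 = 6360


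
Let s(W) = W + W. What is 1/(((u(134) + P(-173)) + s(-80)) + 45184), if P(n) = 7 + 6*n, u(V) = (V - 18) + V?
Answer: 1/44243 ≈ 2.2602e-5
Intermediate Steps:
u(V) = -18 + 2*V (u(V) = (-18 + V) + V = -18 + 2*V)
s(W) = 2*W
1/(((u(134) + P(-173)) + s(-80)) + 45184) = 1/((((-18 + 2*134) + (7 + 6*(-173))) + 2*(-80)) + 45184) = 1/((((-18 + 268) + (7 - 1038)) - 160) + 45184) = 1/(((250 - 1031) - 160) + 45184) = 1/((-781 - 160) + 45184) = 1/(-941 + 45184) = 1/44243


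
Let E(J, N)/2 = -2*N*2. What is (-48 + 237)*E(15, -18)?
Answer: 27216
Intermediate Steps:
E(J, N) = -8*N (E(J, N) = 2*(-2*N*2) = 2*(-4*N) = -8*N)
(-48 + 237)*E(15, -18) = (-48 + 237)*(-8*(-18)) = 189*144 = 27216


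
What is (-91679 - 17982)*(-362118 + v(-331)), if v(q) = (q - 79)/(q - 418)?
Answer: 29742911315492/749 ≈ 3.9710e+10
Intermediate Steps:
v(q) = (-79 + q)/(-418 + q)
(-91679 - 17982)*(-362118 + v(-331)) = (-91679 - 17982)*(-362118 + (-79 - 331)/(-418 - 331)) = -109661*(-362118 - 410/(-749)) = -109661*(-362118 - 1/749*(-410)) = -109661*(-362118 + 410/749) = -109661*(-271225972/749) = 29742911315492/749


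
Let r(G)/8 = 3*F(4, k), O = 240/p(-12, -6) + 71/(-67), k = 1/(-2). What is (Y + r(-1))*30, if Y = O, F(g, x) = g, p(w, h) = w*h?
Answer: 197530/67 ≈ 2948.2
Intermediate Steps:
k = -1/2 ≈ -0.50000
p(w, h) = h*w
O = 457/201 (O = 240/((-6*(-12))) + 71/(-67) = 240/72 + 71*(-1/67) = 240*(1/72) - 71/67 = 10/3 - 71/67 = 457/201 ≈ 2.2736)
Y = 457/201 ≈ 2.2736
r(G) = 96 (r(G) = 8*(3*4) = 8*12 = 96)
(Y + r(-1))*30 = (457/201 + 96)*30 = (19753/201)*30 = 197530/67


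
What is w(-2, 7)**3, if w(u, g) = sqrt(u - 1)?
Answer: -3*I*sqrt(3) ≈ -5.1962*I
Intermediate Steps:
w(u, g) = sqrt(-1 + u)
w(-2, 7)**3 = (sqrt(-1 - 2))**3 = (sqrt(-3))**3 = (I*sqrt(3))**3 = -3*I*sqrt(3)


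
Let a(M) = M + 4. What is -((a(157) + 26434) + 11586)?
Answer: -38181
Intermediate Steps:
a(M) = 4 + M
-((a(157) + 26434) + 11586) = -(((4 + 157) + 26434) + 11586) = -((161 + 26434) + 11586) = -(26595 + 11586) = -1*38181 = -38181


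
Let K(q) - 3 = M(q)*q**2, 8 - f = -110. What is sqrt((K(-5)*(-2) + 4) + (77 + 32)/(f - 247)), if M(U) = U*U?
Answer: I*sqrt(20848593)/129 ≈ 35.396*I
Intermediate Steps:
f = 118 (f = 8 - 1*(-110) = 8 + 110 = 118)
M(U) = U**2
K(q) = 3 + q**4 (K(q) = 3 + q**2*q**2 = 3 + q**4)
sqrt((K(-5)*(-2) + 4) + (77 + 32)/(f - 247)) = sqrt(((3 + (-5)**4)*(-2) + 4) + (77 + 32)/(118 - 247)) = sqrt(((3 + 625)*(-2) + 4) + 109/(-129)) = sqrt((628*(-2) + 4) + 109*(-1/129)) = sqrt((-1256 + 4) - 109/129) = sqrt(-1252 - 109/129) = sqrt(-161617/129) = I*sqrt(20848593)/129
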